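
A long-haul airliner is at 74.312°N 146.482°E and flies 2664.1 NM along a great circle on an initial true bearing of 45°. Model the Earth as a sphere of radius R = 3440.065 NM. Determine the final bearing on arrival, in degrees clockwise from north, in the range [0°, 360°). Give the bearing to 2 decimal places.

final bearing 160.39°

The arc subtends δ = 2664.1/3440.065 = 0.774433 rad at the centre.
With φ₁ = 74.312° = 1.296989 rad and θ = 45° = 0.785398 rad:
sin φ₂ = sin φ₁ cos δ + cos φ₁ sin δ cos θ = (0.962748)(0.714818) + (0.270399)(0.699311)(0.707107) = 0.821898
φ₂ = asin(0.821898) = 0.964736 rad = 55.275°.
For the longitude increment, Δλ = atan2( sin θ sin δ cos φ₁, cos δ − sin φ₁ sin φ₂ ) = atan2(0.133709, -0.076464) = 119.764°.
λ₂ = 146.482° + 119.764° = 266.246°, normalized to (−180°, 180°] → -93.754°.
The forward bearing on arrival equals the back-azimuth from the destination plus 180°.
Back-azimuth from P₂ (55.28°, -93.75°) to P₁ (74.31°, 146.48°), with Δλ' = λ₁ − λ₂ = 240.24°: atan2( sin Δλ' cos φ₁ , cos φ₂ sin φ₁ − sin φ₂ cos φ₁ cos Δλ' ) = 340.39°.
Final bearing = (340.39° + 180°) mod 360° = 160.39°.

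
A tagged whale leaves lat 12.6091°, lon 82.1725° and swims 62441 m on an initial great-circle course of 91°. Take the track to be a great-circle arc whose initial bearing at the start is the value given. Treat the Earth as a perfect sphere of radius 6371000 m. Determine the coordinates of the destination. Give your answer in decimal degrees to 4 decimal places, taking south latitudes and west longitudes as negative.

latitude 12.5987°, longitude 82.7478°

δ = 62441/6371000 = 0.009801 rad (0.5615°).
Start latitude φ₁ = 0.220070 rad; initial bearing θ = 1.588250 rad.
sin φ₂ = sin φ₁ cos δ + cos φ₁ sin δ cos θ = (0.218298)(0.999952) + (0.975882)(0.009801)(-0.017452) = 0.218121
φ₂ = asin(0.218121) = 0.219889 rad = 12.5987°.
For the longitude increment, Δλ = atan2( sin θ sin δ cos φ₁, cos δ − sin φ₁ sin φ₂ ) = atan2(0.009563, 0.952337) = 0.5753°.
λ₂ = λ₁ + Δλ = 82.7478°.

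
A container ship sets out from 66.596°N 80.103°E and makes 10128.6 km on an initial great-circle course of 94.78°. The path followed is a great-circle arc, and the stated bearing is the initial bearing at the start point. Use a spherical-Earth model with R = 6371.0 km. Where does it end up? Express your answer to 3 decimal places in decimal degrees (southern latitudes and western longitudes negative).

latitude -2.896°, longitude 166.146°

Angular distance δ = d/R = 10128.6 / 6371 = 1.589798 rad.
Start latitude φ₁ = 1.162319 rad; initial bearing θ = 1.654223 rad.
Applying the spherical law of cosines for sides, sin φ₂ = sin φ₁ cos δ + cos φ₁ sin δ cos θ = -0.050531, so φ₂ = -2.896°.
Δλ = atan2( sin θ sin δ cos φ₁ , cos δ − sin φ₁ sin φ₂ ) = atan2(0.395759, 0.027373) = 1.501740 rad = 86.043°.
λ₂ = 80.103° + 86.043° = 166.146°.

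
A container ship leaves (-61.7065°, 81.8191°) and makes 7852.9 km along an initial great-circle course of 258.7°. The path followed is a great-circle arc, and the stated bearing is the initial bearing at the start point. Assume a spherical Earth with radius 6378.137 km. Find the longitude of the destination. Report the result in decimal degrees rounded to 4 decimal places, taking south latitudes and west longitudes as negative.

δ = 7852.9/6378.137 = 1.231222 rad (70.5438°).
With φ₁ = -61.7065° = -1.076982 rad and θ = 258.7° = 4.515167 rad:
sin φ₂ = sin φ₁ cos δ + cos φ₁ sin δ cos θ = (-0.880531)(0.333086) + (0.473988)(0.942896)(-0.195946) = -0.380865
φ₂ = asin(-0.380865) = -0.390732 rad = -22.3873°.
Δλ = atan2( sin θ sin δ cos φ₁ , cos δ − sin φ₁ sin φ₂ ) = atan2(-0.438258, -0.002278) = -1.575993 rad = -90.2978°.
Hence λ₂ = 81.8191° + -90.2978° = -8.4787°.

longitude -8.4787°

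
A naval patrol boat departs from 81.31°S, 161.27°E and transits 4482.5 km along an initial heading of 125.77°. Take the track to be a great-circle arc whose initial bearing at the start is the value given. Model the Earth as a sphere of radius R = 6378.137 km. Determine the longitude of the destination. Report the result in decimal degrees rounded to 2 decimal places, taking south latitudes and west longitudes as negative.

longitude -82.52°

Angular distance δ = d/R = 4482.5 / 6378.137 = 0.702791 rad.
Start latitude φ₁ = -1.419127 rad; initial bearing θ = 2.195101 rad.
Destination latitude: φ₂ = arcsin( sin φ₁ cos δ + cos φ₁ sin δ cos θ ) = arcsin(-0.811365) = -54.23°.
Then Δλ = atan2(0.079235, -0.039009) = 2.028285 rad, from sin θ sin δ cos φ₁ over cos δ − sin φ₁ sin φ₂.
λ₂ = 161.27° + 116.21° = 277.48°, normalized to (−180°, 180°] → -82.52°.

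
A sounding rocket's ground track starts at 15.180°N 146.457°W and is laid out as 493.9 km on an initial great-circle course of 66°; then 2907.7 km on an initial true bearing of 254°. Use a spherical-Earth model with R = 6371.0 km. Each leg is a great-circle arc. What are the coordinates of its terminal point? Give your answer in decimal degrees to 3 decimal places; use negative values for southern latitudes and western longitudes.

latitude 8.362°, longitude -167.569°

Apply the spherical direct solution leg by leg, carrying full precision between legs.
Leg 1: from (15.180°, -146.457°), δ = 493.9/6371 = 0.077523 rad, θ = 66° → φ = 16.946°, λ = -142.215°.
Leg 2: from (16.946°, -142.215°), δ = 2907.7/6371 = 0.456396 rad, θ = 254° → φ = 8.362°, λ = -167.569°.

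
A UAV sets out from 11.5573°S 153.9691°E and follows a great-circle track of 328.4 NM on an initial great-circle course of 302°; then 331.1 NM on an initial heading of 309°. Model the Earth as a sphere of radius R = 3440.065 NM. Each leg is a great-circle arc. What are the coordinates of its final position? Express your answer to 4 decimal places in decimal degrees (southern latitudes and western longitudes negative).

latitude -5.1326°, longitude 144.9791°

Apply the spherical direct solution leg by leg, carrying full precision between legs.
Leg 1: from (-11.5573°, 153.9691°), δ = 328.4/3440.065 = 0.095463 rad, θ = 302° → φ = -8.6240°, λ = 149.2794°.
Leg 2: from (-8.6240°, 149.2794°), δ = 331.1/3440.065 = 0.096248 rad, θ = 309° → φ = -5.1326°, λ = 144.9791°.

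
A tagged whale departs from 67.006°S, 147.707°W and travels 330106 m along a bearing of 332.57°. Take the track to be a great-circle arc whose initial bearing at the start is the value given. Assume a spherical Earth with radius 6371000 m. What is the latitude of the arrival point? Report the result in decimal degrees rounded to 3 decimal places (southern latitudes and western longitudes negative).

latitude -64.337°

δ = 330106/6371000 = 0.051814 rad (2.9687°).
With φ₁ = -67.006° = -1.169475 rad and θ = 332.57° = 5.804441 rad:
Destination latitude: φ₂ = arcsin( sin φ₁ cos δ + cos φ₁ sin δ cos θ ) = arcsin(-0.901354) = -64.337°.
For the longitude increment, Δλ = atan2( sin θ sin δ cos φ₁, cos δ − sin φ₁ sin φ₂ ) = atan2(-0.009320, 0.168921) = -3.158°.
λ₂ = -147.707° + -3.158° = -150.865°.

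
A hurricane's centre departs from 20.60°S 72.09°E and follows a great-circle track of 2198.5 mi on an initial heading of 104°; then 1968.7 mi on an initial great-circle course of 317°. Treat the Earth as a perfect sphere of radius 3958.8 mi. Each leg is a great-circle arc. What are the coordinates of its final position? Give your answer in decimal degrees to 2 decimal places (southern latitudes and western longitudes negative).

Apply the spherical direct solution leg by leg, carrying full precision between legs.
Leg 1: from (-20.60°, 72.09°), δ = 2198.5/3958.8 = 0.555345 rad, θ = 104° → φ = -24.73°, λ = 106.37°.
Leg 2: from (-24.73°, 106.37°), δ = 1968.7/3958.8 = 0.497297 rad, θ = 317° → φ = -2.91°, λ = 87.36°.

latitude -2.91°, longitude 87.36°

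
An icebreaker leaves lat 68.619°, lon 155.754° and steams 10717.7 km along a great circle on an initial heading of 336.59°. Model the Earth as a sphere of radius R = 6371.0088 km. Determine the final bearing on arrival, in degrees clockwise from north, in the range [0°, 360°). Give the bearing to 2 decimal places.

final bearing 188.56°

Central angle δ = d/R = 1.682261 rad.
With φ₁ = 68.619° = 1.197627 rad and θ = 336.59° = 5.874604 rad:
Destination latitude: φ₂ = arcsin( sin φ₁ cos δ + cos φ₁ sin δ cos θ ) = arcsin(0.228904) = 13.233°.
Δλ = atan2( sin θ sin δ cos φ₁ , cos δ − sin φ₁ sin φ₂ ) = atan2(-0.143947, -0.324384) = -2.723945 rad = -156.071°.
λ₂ = 155.754° + -156.071° = -0.317°.
The forward bearing on arrival equals the back-azimuth from the destination plus 180°.
Back-azimuth from P₂ (13.23°, -0.32°) to P₁ (68.62°, 155.75°), with Δλ' = λ₁ − λ₂ = 156.07°: atan2( sin Δλ' cos φ₁ , cos φ₂ sin φ₁ − sin φ₂ cos φ₁ cos Δλ' ) = 8.56°.
Final bearing = (8.56° + 180°) mod 360° = 188.56°.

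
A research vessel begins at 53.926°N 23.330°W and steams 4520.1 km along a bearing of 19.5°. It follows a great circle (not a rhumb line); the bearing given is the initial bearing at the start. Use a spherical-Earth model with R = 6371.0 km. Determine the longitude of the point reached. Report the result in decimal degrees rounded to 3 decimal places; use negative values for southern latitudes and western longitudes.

longitude 79.515°

Angular distance δ = d/R = 4520.1 / 6371 = 0.709480 rad.
Converting: φ₁ = 0.941186 rad, θ = 0.340339 rad.
sin φ₂ = sin φ₁ cos δ + cos φ₁ sin δ cos θ = (0.808257)(0.758700) + (0.588830)(0.651440)(0.942641) = 0.974810
φ₂ = asin(0.974810) = 1.345868 rad = 77.113°.
Then Δλ = atan2(0.128044, -0.029197) = 1.794985 rad, from sin θ sin δ cos φ₁ over cos δ − sin φ₁ sin φ₂.
Hence λ₂ = -23.330° + 102.845° = 79.515°.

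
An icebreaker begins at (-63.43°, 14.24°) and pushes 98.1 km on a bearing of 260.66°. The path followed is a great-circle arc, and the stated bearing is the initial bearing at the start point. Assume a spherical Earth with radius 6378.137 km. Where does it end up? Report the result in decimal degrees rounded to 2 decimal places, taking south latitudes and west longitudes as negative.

latitude -63.56°, longitude 12.29°

Angular distance δ = d/R = 98.1 / 6378.137 = 0.015381 rad.
Converting: φ₁ = -1.107062 rad, θ = 4.549375 rad.
sin φ₂ = sin φ₁ cos δ + cos φ₁ sin δ cos θ = (-0.894389)(0.999882) + (0.447291)(0.015380)(-0.162293) = -0.895399
φ₂ = asin(-0.895399) = -1.109327 rad = -63.56°.
Then Δλ = atan2(-0.006788, 0.199047) = -0.034090 rad, from sin θ sin δ cos φ₁ over cos δ − sin φ₁ sin φ₂.
λ₂ = 14.24° + -1.95° = 12.29°.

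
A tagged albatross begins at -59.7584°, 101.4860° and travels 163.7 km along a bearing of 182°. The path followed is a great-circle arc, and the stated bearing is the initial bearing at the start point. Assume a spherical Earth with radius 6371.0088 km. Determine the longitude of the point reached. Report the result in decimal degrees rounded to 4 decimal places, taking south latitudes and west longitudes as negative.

Central angle δ = d/R = 0.025695 rad.
Converting: φ₁ = -1.042981 rad, θ = 3.176499 rad.
Destination latitude: φ₂ = arcsin( sin φ₁ cos δ + cos φ₁ sin δ cos θ ) = arcsin(-0.876556) = -61.2296°.
Then Δλ = atan2(-0.000452, 0.242405) = -0.001863 rad, from sin θ sin δ cos φ₁ over cos δ − sin φ₁ sin φ₂.
λ₂ = λ₁ + Δλ = 101.3793°.

longitude 101.3793°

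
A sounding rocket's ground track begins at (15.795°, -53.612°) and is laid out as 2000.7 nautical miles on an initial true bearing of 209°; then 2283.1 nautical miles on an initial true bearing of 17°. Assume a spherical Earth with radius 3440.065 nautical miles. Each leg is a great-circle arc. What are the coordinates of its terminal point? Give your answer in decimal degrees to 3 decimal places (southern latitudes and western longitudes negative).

latitude 22.805°, longitude -58.247°

Apply the spherical direct solution leg by leg, carrying full precision between legs.
Leg 1: from (15.795°, -53.612°), δ = 2000.7/3440.065 = 0.581588 rad, θ = 209° → φ = -13.585°, λ = -69.514°.
Leg 2: from (-13.585°, -69.514°), δ = 2283.1/3440.065 = 0.663679 rad, θ = 17° → φ = 22.805°, λ = -58.247°.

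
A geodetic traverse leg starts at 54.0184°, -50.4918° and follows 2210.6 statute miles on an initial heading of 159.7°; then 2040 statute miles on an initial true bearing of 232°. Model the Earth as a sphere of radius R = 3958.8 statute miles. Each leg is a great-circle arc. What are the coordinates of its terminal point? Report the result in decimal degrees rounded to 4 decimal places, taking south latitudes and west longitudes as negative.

latitude 3.6874°, longitude -61.8543°

Apply the spherical direct solution leg by leg, carrying full precision between legs.
Leg 1: from (54.0184°, -50.4918°), δ = 2210.6/3958.8 = 0.558402 rad, θ = 159.7° → φ = 23.2245°, λ = -38.9533°.
Leg 2: from (23.2245°, -38.9533°), δ = 2040/3958.8 = 0.515308 rad, θ = 232° → φ = 3.6874°, λ = -61.8543°.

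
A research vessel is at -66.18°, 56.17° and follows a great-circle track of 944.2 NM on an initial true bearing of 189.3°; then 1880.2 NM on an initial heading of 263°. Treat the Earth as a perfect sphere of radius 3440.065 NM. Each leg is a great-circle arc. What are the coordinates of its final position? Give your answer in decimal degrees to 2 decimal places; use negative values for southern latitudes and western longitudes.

latitude -58.66°, longitude -43.45°

Apply the spherical direct solution leg by leg, carrying full precision between legs.
Leg 1: from (-66.18°, 56.17°), δ = 944.2/3440.065 = 0.274472 rad, θ = 189.3° → φ = -81.34°, λ = 39.26°.
Leg 2: from (-81.34°, 39.26°), δ = 1880.2/3440.065 = 0.546559 rad, θ = 263° → φ = -58.66°, λ = -43.45°.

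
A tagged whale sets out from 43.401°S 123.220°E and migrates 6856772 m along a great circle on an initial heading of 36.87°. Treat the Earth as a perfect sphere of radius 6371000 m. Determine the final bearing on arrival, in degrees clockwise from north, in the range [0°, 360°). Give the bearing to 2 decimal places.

δ = 6856772/6371000 = 1.076247 rad (61.6644°).
With φ₁ = -43.401° = -0.757490 rad and θ = 36.87° = 0.643503 rad:
Applying the spherical law of cosines for sides, sin φ₂ = sin φ₁ cos δ + cos φ₁ sin δ cos θ = 0.185484, so φ₂ = 10.689°.
Δλ = atan2( sin θ sin δ cos φ₁ , cos δ − sin φ₁ sin φ₂ ) = atan2(0.383706, 0.602081) = 0.567395 rad = 32.509°.
λ₂ = λ₁ + Δλ = 155.729°.
The forward bearing on arrival equals the back-azimuth from the destination plus 180°.
Back-azimuth from P₂ (10.69°, 155.73°) to P₁ (-43.40°, 123.22°), with Δλ' = λ₁ − λ₂ = -32.51°: atan2( sin Δλ' cos φ₁ , cos φ₂ sin φ₁ − sin φ₂ cos φ₁ cos Δλ' ) = 206.34°.
Final bearing = (206.34° + 180°) mod 360° = 26.34°.

final bearing 26.34°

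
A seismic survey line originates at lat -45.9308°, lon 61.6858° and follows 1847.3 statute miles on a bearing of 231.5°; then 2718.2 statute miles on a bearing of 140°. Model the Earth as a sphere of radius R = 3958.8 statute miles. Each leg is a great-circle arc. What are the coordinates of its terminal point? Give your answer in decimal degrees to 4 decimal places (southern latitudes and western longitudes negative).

Apply the spherical direct solution leg by leg, carrying full precision between legs.
Leg 1: from (-45.9308°, 61.6858°), δ = 1847.3/3958.8 = 0.466631 rad, θ = 231.5° → φ = -56.7694°, λ = 21.7096°.
Leg 2: from (-56.7694°, 21.7096°), δ = 2718.2/3958.8 = 0.686622 rad, θ = 140° → φ = -65.9294°, λ = 109.2334°.

latitude -65.9294°, longitude 109.2334°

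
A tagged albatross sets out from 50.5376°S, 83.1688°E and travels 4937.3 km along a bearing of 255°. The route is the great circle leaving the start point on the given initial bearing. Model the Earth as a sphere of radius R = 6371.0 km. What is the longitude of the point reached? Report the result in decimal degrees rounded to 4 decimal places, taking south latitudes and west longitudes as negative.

longitude 18.1072°

Central angle δ = d/R = 0.774965 rad.
With φ₁ = -50.5376° = -0.882048 rad and θ = 255° = 4.450590 rad:
sin φ₂ = sin φ₁ cos δ + cos φ₁ sin δ cos θ = (-0.772042)(0.714446) + (0.635572)(0.699691)(-0.258819) = -0.666680
φ₂ = asin(-0.666680) = -0.729745 rad = -41.8113°.
For the longitude increment, Δλ = atan2( sin θ sin δ cos φ₁, cos δ − sin φ₁ sin φ₂ ) = atan2(-0.429551, 0.199741) = -65.0616°.
λ₂ = λ₁ + Δλ = 18.1072°.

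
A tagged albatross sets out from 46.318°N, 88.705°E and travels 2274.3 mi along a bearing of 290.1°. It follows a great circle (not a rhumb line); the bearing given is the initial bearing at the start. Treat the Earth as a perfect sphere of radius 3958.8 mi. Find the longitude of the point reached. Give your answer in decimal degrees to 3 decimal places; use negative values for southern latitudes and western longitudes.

longitude 39.777°

δ = 2274.3/3958.8 = 0.574492 rad (32.9160°).
Converting: φ₁ = 0.808402 rad, θ = 5.063200 rad.
Destination latitude: φ₂ = arcsin( sin φ₁ cos δ + cos φ₁ sin δ cos θ ) = arcsin(0.736068) = 47.398°.
Then Δλ = atan2(-0.352450, 0.307155) = -0.853959 rad, from sin θ sin δ cos φ₁ over cos δ − sin φ₁ sin φ₂.
λ₂ = λ₁ + Δλ = 39.777°.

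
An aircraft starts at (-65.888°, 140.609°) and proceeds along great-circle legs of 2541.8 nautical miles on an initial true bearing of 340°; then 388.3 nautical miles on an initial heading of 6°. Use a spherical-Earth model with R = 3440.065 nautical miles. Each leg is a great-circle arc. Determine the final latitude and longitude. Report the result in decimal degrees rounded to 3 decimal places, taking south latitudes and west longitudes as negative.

latitude -18.161°, longitude 126.645°

Apply the spherical direct solution leg by leg, carrying full precision between legs.
Leg 1: from (-65.888°, 140.609°), δ = 2541.8/3440.065 = 0.738881 rad, θ = 340° → φ = -24.594°, λ = 125.935°.
Leg 2: from (-24.594°, 125.935°), δ = 388.3/3440.065 = 0.112876 rad, θ = 6° → φ = -18.161°, λ = 126.645°.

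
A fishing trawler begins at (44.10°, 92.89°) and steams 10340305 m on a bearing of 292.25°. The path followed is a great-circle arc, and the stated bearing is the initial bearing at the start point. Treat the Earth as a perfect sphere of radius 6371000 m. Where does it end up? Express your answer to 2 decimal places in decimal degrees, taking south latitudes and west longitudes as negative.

Angular distance δ = d/R = 10340305 / 6371000 = 1.623027 rad.
Converting: φ₁ = 0.769690 rad, θ = 5.100725 rad.
Destination latitude: φ₂ = arcsin( sin φ₁ cos δ + cos φ₁ sin δ cos θ ) = arcsin(0.235215) = 13.60°.
For the longitude increment, Δλ = atan2( sin θ sin δ cos φ₁, cos δ − sin φ₁ sin φ₂ ) = atan2(-0.663749, -0.215896) = -108.02°.
Hence λ₂ = 92.89° + -108.02° = -15.13°.

latitude 13.60°, longitude -15.13°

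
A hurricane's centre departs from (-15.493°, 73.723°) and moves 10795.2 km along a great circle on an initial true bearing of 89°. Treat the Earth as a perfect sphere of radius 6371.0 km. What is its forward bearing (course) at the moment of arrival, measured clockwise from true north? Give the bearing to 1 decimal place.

The arc subtends δ = 10795.2/6371 = 1.694428 rad at the centre.
Converting: φ₁ = -0.270404 rad, θ = 1.553343 rad.
sin φ₂ = sin φ₁ cos δ + cos φ₁ sin δ cos θ = (-0.267121)(-0.123317) + (0.963663)(0.992367)(0.017452) = 0.049630
φ₂ = asin(0.049630) = 0.049651 rad = 2.845°.
Δλ = atan2( sin θ sin δ cos φ₁ , cos δ − sin φ₁ sin φ₂ ) = atan2(0.956162, -0.110060) = 1.685398 rad = 96.566°.
λ₂ = 73.723° + 96.566° = 170.289°.
The forward bearing on arrival equals the back-azimuth from the destination plus 180°.
Back-azimuth from P₂ (2.8°, 170.3°) to P₁ (-15.5°, 73.7°), with Δλ' = λ₁ − λ₂ = -96.6°: atan2( sin Δλ' cos φ₁ , cos φ₂ sin φ₁ − sin φ₂ cos φ₁ cos Δλ' ) = 254.7°.
Final bearing = (254.7° + 180°) mod 360° = 74.7°.

final bearing 74.7°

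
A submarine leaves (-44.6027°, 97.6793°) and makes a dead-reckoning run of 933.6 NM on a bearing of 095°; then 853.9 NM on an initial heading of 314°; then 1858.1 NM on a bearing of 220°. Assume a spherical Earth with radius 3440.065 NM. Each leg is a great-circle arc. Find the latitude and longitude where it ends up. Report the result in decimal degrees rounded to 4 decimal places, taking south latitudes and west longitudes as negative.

latitude -53.1323°, longitude 73.7867°

Apply the spherical direct solution leg by leg, carrying full precision between legs.
Leg 1: from (-44.6027°, 97.6793°), δ = 933.6/3440.065 = 0.271390 rad, θ = 95° → φ = -43.8777°, λ = 119.4246°.
Leg 2: from (-43.8777°, 119.4246°), δ = 853.9/3440.065 = 0.248222 rad, θ = 314° → φ = -33.2888°, λ = 107.2191°.
Leg 3: from (-33.2888°, 107.2191°), δ = 1858.1/3440.065 = 0.540135 rad, θ = 220° → φ = -53.1323°, λ = 73.7867°.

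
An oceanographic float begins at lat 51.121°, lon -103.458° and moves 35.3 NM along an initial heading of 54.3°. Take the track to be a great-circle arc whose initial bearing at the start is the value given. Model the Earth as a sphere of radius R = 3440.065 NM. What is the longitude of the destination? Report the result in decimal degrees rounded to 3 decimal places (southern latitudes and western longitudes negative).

Angular distance δ = d/R = 35.3 / 3440.065 = 0.010261 rad.
With φ₁ = 51.121° = 0.892230 rad and θ = 54.3° = 0.947714 rad:
Destination latitude: φ₂ = arcsin( sin φ₁ cos δ + cos φ₁ sin δ cos θ ) = arcsin(0.782191) = 51.462°.
For the longitude increment, Δλ = atan2( sin θ sin δ cos φ₁, cos δ − sin φ₁ sin φ₂ ) = atan2(0.005230, 0.391033) = 0.766°.
λ₂ = -103.458° + 0.766° = -102.692°.

longitude -102.692°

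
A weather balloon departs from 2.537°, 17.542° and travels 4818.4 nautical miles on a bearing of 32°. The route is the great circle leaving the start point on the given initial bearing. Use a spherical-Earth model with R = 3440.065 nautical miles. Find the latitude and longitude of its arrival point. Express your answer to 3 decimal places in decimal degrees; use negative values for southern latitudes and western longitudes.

The arc subtends δ = 4818.4/3440.065 = 1.400671 rad at the centre.
With φ₁ = 2.537° = 0.044279 rad and θ = 32° = 0.558505 rad:
Applying the spherical law of cosines for sides, sin φ₂ = sin φ₁ cos δ + cos φ₁ sin δ cos θ = 0.842480, so φ₂ = 57.403°.
Δλ = atan2( sin θ sin δ cos φ₁ , cos δ − sin φ₁ sin φ₂ ) = atan2(0.521757, 0.132014) = 1.322980 rad = 75.801°.
λ₂ = 17.542° + 75.801° = 93.343°.

latitude 57.403°, longitude 93.343°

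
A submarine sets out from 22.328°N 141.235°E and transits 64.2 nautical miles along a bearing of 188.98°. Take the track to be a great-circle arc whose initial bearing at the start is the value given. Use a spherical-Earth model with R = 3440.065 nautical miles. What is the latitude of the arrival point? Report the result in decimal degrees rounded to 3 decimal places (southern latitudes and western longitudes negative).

The arc subtends δ = 64.2/3440.065 = 0.018662 rad at the centre.
Start latitude φ₁ = 0.389697 rad; initial bearing θ = 3.298323 rad.
Destination latitude: φ₂ = arcsin( sin φ₁ cos δ + cos φ₁ sin δ cos θ ) = arcsin(0.362791) = 21.272°.
Then Δλ = atan2(-0.002694, 0.861998) = -0.003126 rad, from sin θ sin δ cos φ₁ over cos δ − sin φ₁ sin φ₂.
λ₂ = λ₁ + Δλ = 141.056°.

latitude 21.272°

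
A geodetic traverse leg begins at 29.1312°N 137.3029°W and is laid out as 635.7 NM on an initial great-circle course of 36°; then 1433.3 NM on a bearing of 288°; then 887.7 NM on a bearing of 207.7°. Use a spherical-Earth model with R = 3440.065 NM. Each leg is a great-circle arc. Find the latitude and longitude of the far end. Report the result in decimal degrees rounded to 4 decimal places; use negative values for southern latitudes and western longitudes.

Apply the spherical direct solution leg by leg, carrying full precision between legs.
Leg 1: from (29.1312°, -137.3029°), δ = 635.7/3440.065 = 0.184793 rad, θ = 36° → φ = 37.4718°, λ = -129.4817°.
Leg 2: from (37.4718°, -129.4817°), δ = 1433.3/3440.065 = 0.416649 rad, θ = 288° → φ = 40.9635°, λ = -160.1258°.
Leg 3: from (40.9635°, -160.1258°), δ = 887.7/3440.065 = 0.258047 rad, θ = 207.7° → φ = 27.5973°, λ = -167.8182°.

latitude 27.5973°, longitude -167.8182°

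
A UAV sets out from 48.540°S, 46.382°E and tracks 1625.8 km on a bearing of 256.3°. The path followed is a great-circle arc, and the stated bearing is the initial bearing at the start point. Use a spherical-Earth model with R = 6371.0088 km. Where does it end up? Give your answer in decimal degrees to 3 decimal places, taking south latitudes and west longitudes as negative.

latitude -49.883°, longitude 24.011°

The arc subtends δ = 1625.8/6371.0088 = 0.255187 rad at the centre.
Start latitude φ₁ = -0.847183 rad; initial bearing θ = 4.473279 rad.
Destination latitude: φ₂ = arcsin( sin φ₁ cos δ + cos φ₁ sin δ cos θ ) = arcsin(-0.764732) = -49.883°.
For the longitude increment, Δλ = atan2( sin θ sin δ cos φ₁, cos δ − sin φ₁ sin φ₂ ) = atan2(-0.162376, 0.394512) = -22.371°.
Hence λ₂ = 46.382° + -22.371° = 24.011°.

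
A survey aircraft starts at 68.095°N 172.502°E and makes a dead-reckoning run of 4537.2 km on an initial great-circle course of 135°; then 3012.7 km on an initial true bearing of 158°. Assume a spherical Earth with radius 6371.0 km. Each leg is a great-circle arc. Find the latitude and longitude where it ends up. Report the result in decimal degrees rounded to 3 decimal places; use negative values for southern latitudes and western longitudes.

latitude 6.525°, longitude -144.594°

Apply the spherical direct solution leg by leg, carrying full precision between legs.
Leg 1: from (68.095°, 172.502°), δ = 4537.2/6371 = 0.712164 rad, θ = 135° → φ = 32.000°, λ = -154.482°.
Leg 2: from (32.000°, -154.482°), δ = 3012.7/6371 = 0.472877 rad, θ = 158° → φ = 6.525°, λ = -144.594°.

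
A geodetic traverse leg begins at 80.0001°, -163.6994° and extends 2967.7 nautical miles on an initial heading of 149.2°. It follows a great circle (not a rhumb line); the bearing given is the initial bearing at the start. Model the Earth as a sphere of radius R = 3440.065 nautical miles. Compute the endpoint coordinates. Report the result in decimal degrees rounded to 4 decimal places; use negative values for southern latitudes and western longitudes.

The arc subtends δ = 2967.7/3440.065 = 0.862687 rad at the centre.
Converting: φ₁ = 1.396265 rad, θ = 2.604031 rad.
Applying the spherical law of cosines for sides, sin φ₂ = sin φ₁ cos δ + cos φ₁ sin δ cos θ = 0.527220, so φ₂ = 31.8178°.
For the longitude increment, Δλ = atan2( sin θ sin δ cos φ₁, cos δ − sin φ₁ sin φ₂ ) = atan2(0.067539, 0.131188) = 27.2406°.
λ₂ = λ₁ + Δλ = -136.4588°.

latitude 31.8178°, longitude -136.4588°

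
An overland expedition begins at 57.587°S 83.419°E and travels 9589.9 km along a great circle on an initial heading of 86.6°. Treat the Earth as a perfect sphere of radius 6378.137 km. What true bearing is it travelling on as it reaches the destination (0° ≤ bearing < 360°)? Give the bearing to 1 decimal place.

final bearing 32.4°

Central angle δ = d/R = 1.503558 rad.
With φ₁ = -57.587° = -1.005083 rad and θ = 86.6° = 1.511455 rad:
Applying the spherical law of cosines for sides, sin φ₂ = sin φ₁ cos δ + cos φ₁ sin δ cos θ = -0.025003, so φ₂ = -1.433°.
Δλ = atan2( sin θ sin δ cos φ₁ , cos δ − sin φ₁ sin φ₂ ) = atan2(0.533866, 0.046080) = 1.484696 rad = 85.067°.
λ₂ = λ₁ + Δλ = 168.486°.
The forward bearing on arrival equals the back-azimuth from the destination plus 180°.
Back-azimuth from P₂ (-1.4°, 168.5°) to P₁ (-57.6°, 83.4°), with Δλ' = λ₁ − λ₂ = -85.1°: atan2( sin Δλ' cos φ₁ , cos φ₂ sin φ₁ − sin φ₂ cos φ₁ cos Δλ' ) = 212.4°.
Final bearing = (212.4° + 180°) mod 360° = 32.4°.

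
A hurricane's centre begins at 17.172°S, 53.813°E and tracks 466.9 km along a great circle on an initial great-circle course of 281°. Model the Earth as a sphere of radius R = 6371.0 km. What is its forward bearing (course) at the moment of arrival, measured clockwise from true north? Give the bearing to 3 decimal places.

The arc subtends δ = 466.9/6371 = 0.073285 rad at the centre.
With φ₁ = -17.172° = -0.299708 rad and θ = 281° = 4.904375 rad:
Applying the spherical law of cosines for sides, sin φ₂ = sin φ₁ cos δ + cos φ₁ sin δ cos θ = -0.281101, so φ₂ = -16.326°.
Δλ = atan2( sin θ sin δ cos φ₁ , cos δ − sin φ₁ sin φ₂ ) = atan2(-0.068670, 0.914323) = -0.074964 rad = -4.295°.
Hence λ₂ = 53.813° + -4.295° = 49.518°.
The forward bearing on arrival equals the back-azimuth from the destination plus 180°.
Back-azimuth from P₂ (-16.326°, 49.518°) to P₁ (-17.172°, 53.813°), with Δλ' = λ₁ − λ₂ = 4.295°: atan2( sin Δλ' cos φ₁ , cos φ₂ sin φ₁ − sin φ₂ cos φ₁ cos Δλ' ) = 102.238°.
Final bearing = (102.238° + 180°) mod 360° = 282.238°.

final bearing 282.238°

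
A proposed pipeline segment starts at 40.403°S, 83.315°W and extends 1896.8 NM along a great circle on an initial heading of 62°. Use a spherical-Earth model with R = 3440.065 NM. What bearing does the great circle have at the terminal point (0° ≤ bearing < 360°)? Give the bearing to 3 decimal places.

The arc subtends δ = 1896.8/3440.065 = 0.551385 rad at the centre.
Converting: φ₁ = -0.705165 rad, θ = 1.082104 rad.
Applying the spherical law of cosines for sides, sin φ₂ = sin φ₁ cos δ + cos φ₁ sin δ cos θ = -0.364817, so φ₂ = -21.396°.
Then Δλ = atan2(0.352232, 0.615340) = 0.519892 rad, from sin θ sin δ cos φ₁ over cos δ − sin φ₁ sin φ₂.
Hence λ₂ = -83.315° + 29.788° = -53.527°.
The forward bearing on arrival equals the back-azimuth from the destination plus 180°.
Back-azimuth from P₂ (-21.396°, -53.527°) to P₁ (-40.403°, -83.315°), with Δλ' = λ₁ − λ₂ = -29.788°: atan2( sin Δλ' cos φ₁ , cos φ₂ sin φ₁ − sin φ₂ cos φ₁ cos Δλ' ) = 226.231°.
Final bearing = (226.231° + 180°) mod 360° = 46.231°.

final bearing 46.231°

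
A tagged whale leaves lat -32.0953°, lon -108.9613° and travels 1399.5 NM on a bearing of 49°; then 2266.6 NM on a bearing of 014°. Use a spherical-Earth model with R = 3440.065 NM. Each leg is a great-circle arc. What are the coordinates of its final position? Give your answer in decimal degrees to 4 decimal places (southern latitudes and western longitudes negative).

latitude 21.1234°, longitude -81.7673°

Apply the spherical direct solution leg by leg, carrying full precision between legs.
Leg 1: from (-32.0953°, -108.9613°), δ = 1399.5/3440.065 = 0.406824 rad, θ = 49° → φ = -15.5477°, λ = -90.9035°.
Leg 2: from (-15.5477°, -90.9035°), δ = 2266.6/3440.065 = 0.658883 rad, θ = 14° → φ = 21.1234°, λ = -81.7673°.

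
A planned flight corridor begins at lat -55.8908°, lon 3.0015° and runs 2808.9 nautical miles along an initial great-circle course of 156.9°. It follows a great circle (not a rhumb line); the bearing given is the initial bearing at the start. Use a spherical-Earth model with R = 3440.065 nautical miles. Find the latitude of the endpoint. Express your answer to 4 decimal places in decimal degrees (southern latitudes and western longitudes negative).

latitude -70.5386°

Angular distance δ = d/R = 2808.9 / 3440.065 = 0.816525 rad.
With φ₁ = -55.8908° = -0.975478 rad and θ = 156.9° = 2.738422 rad:
sin φ₂ = sin φ₁ cos δ + cos φ₁ sin δ cos θ = (-0.827970)(0.684758) + (0.560772)(0.728771)(-0.919821) = -0.942866
φ₂ = asin(-0.942866) = -1.231131 rad = -70.5386°.
For the longitude increment, Δλ = atan2( sin θ sin δ cos φ₁, cos δ − sin φ₁ sin φ₂ ) = atan2(0.160338, -0.095908) = 120.8861°.
λ₂ = λ₁ + Δλ = 123.8876°.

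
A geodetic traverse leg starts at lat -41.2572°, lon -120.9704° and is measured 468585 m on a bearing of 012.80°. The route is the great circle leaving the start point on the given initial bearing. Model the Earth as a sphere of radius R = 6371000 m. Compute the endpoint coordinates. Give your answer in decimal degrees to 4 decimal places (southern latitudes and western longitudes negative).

latitude -37.1417°, longitude -119.8002°

δ = 468585/6371000 = 0.073550 rad (4.2141°).
Converting: φ₁ = -0.720074 rad, θ = 0.223402 rad.
sin φ₂ = sin φ₁ cos δ + cos φ₁ sin δ cos θ = (-0.659440)(0.997296) + (0.751757)(0.073483)(0.975149) = -0.603789
φ₂ = asin(-0.603789) = -0.648245 rad = -37.1417°.
Then Δλ = atan2(0.012239, 0.599134) = 0.020424 rad, from sin θ sin δ cos φ₁ over cos δ − sin φ₁ sin φ₂.
λ₂ = λ₁ + Δλ = -119.8002°.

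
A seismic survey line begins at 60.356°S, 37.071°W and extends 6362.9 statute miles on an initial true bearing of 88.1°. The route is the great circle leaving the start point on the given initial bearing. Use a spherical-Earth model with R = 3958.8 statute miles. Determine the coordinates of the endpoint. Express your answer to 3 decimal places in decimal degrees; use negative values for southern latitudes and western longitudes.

latitude 2.756°, longitude 52.312°

The arc subtends δ = 6362.9/3958.8 = 1.607280 rad at the centre.
Converting: φ₁ = -1.053411 rad, θ = 1.537635 rad.
Applying the spherical law of cosines for sides, sin φ₂ = sin φ₁ cos δ + cos φ₁ sin δ cos θ = 0.048089, so φ₂ = 2.756°.
Δλ = atan2( sin θ sin δ cos φ₁ , cos δ − sin φ₁ sin φ₂ ) = atan2(0.494009, 0.005320) = 1.560028 rad = 89.383°.
Hence λ₂ = -37.071° + 89.383° = 52.312°.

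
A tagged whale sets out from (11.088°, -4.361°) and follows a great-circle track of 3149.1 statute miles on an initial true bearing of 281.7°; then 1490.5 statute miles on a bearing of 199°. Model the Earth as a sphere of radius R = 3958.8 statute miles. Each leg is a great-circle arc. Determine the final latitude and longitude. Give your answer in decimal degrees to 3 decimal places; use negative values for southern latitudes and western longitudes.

latitude -4.399°, longitude -57.957°

Apply the spherical direct solution leg by leg, carrying full precision between legs.
Leg 1: from (11.088°, -4.361°), δ = 3149.1/3958.8 = 0.795468 rad, θ = 281.7° → φ = 16.066°, λ = -51.061°.
Leg 2: from (16.066°, -51.061°), δ = 1490.5/3958.8 = 0.376503 rad, θ = 199° → φ = -4.399°, λ = -57.957°.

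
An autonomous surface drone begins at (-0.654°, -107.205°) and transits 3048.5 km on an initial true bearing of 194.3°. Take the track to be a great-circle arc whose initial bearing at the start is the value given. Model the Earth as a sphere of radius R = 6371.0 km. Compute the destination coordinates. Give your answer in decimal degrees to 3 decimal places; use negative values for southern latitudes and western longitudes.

latitude -27.147°, longitude -114.548°

Central angle δ = d/R = 0.478496 rad.
Converting: φ₁ = -0.011414 rad, θ = 3.391175 rad.
Destination latitude: φ₂ = arcsin( sin φ₁ cos δ + cos φ₁ sin δ cos θ ) = arcsin(-0.456282) = -27.147°.
For the longitude increment, Δλ = atan2( sin θ sin δ cos φ₁, cos δ − sin φ₁ sin φ₂ ) = atan2(-0.113722, 0.882480) = -7.343°.
Hence λ₂ = -107.205° + -7.343° = -114.548°.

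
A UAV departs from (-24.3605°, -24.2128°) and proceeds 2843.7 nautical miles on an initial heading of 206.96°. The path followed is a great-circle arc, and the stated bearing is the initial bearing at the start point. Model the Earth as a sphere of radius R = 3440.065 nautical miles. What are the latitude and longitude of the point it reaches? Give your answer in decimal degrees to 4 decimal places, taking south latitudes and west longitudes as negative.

Angular distance δ = d/R = 2843.7 / 3440.065 = 0.826641 rad.
Start latitude φ₁ = -0.425171 rad; initial bearing θ = 3.612133 rad.
Applying the spherical law of cosines for sides, sin φ₂ = sin φ₁ cos δ + cos φ₁ sin δ cos θ = -0.876723, so φ₂ = -61.2496°.
Δλ = atan2( sin θ sin δ cos φ₁ , cos δ − sin φ₁ sin φ₂ ) = atan2(-0.303831, 0.315723) = -0.766206 rad = -43.9004°.
λ₂ = λ₁ + Δλ = -68.1132°.

latitude -61.2496°, longitude -68.1132°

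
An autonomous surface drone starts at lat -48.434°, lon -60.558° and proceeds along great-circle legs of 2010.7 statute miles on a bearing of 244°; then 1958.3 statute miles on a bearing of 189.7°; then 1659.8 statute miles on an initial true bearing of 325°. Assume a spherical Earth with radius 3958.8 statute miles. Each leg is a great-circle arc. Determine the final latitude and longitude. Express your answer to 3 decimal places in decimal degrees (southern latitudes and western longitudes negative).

latitude -56.962°, longitude -158.389°

Apply the spherical direct solution leg by leg, carrying full precision between legs.
Leg 1: from (-48.434°, -60.558°), δ = 2010.7/3958.8 = 0.507906 rad, θ = 244° → φ = -52.674°, λ = -106.688°.
Leg 2: from (-52.674°, -106.688°), δ = 1958.3/3958.8 = 0.494670 rad, θ = 189.7° → φ = -79.615°, λ = -133.030°.
Leg 3: from (-79.615°, -133.030°), δ = 1659.8/3958.8 = 0.419268 rad, θ = 325° → φ = -56.962°, λ = -158.389°.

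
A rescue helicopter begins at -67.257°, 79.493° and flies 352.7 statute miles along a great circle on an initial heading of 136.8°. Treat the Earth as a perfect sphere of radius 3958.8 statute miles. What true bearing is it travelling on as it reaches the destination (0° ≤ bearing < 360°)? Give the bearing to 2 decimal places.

final bearing 126.89°

Central angle δ = d/R = 0.089093 rad.
With φ₁ = -67.257° = -1.173856 rad and θ = 136.8° = 2.387610 rad:
sin φ₂ = sin φ₁ cos δ + cos φ₁ sin δ cos θ = (-0.922248)(0.996034) + (0.386598)(0.088975)(-0.728969) = -0.943665
φ₂ = asin(-0.943665) = -1.233537 rad = -70.676°.
For the longitude increment, Δλ = atan2( sin θ sin δ cos φ₁, cos δ − sin φ₁ sin φ₂ ) = atan2(0.023547, 0.125740) = 10.607°.
Hence λ₂ = 79.493° + 10.607° = 90.100°.
The forward bearing on arrival equals the back-azimuth from the destination plus 180°.
Back-azimuth from P₂ (-70.68°, 90.10°) to P₁ (-67.26°, 79.49°), with Δλ' = λ₁ − λ₂ = -10.61°: atan2( sin Δλ' cos φ₁ , cos φ₂ sin φ₁ − sin φ₂ cos φ₁ cos Δλ' ) = 306.89°.
Final bearing = (306.89° + 180°) mod 360° = 126.89°.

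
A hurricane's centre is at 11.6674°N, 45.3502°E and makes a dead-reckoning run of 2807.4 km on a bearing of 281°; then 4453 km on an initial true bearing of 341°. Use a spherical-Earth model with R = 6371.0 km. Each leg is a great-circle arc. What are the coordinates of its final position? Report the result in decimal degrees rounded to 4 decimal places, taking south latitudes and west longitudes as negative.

latitude 52.0030°, longitude -0.2598°

Apply the spherical direct solution leg by leg, carrying full precision between legs.
Leg 1: from (11.6674°, 45.3502°), δ = 2807.4/6371 = 0.440653 rad, θ = 281° → φ = 15.2253°, λ = 19.6333°.
Leg 2: from (15.2253°, 19.6333°), δ = 4453/6371 = 0.698948 rad, θ = 341° → φ = 52.0030°, λ = -0.2598°.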